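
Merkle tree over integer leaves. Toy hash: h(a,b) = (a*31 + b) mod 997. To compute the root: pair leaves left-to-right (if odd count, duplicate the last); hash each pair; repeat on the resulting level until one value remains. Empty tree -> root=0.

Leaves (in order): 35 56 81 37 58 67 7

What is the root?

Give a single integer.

L0: [35, 56, 81, 37, 58, 67, 7]
L1: h(35,56)=(35*31+56)%997=144 h(81,37)=(81*31+37)%997=554 h(58,67)=(58*31+67)%997=868 h(7,7)=(7*31+7)%997=224 -> [144, 554, 868, 224]
L2: h(144,554)=(144*31+554)%997=33 h(868,224)=(868*31+224)%997=213 -> [33, 213]
L3: h(33,213)=(33*31+213)%997=239 -> [239]

Answer: 239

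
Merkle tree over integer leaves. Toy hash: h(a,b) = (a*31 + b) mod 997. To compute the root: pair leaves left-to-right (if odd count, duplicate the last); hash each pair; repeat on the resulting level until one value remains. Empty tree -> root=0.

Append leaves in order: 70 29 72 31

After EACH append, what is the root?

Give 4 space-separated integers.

After append 70 (leaves=[70]):
  L0: [70]
  root=70
After append 29 (leaves=[70, 29]):
  L0: [70, 29]
  L1: h(70,29)=(70*31+29)%997=205 -> [205]
  root=205
After append 72 (leaves=[70, 29, 72]):
  L0: [70, 29, 72]
  L1: h(70,29)=(70*31+29)%997=205 h(72,72)=(72*31+72)%997=310 -> [205, 310]
  L2: h(205,310)=(205*31+310)%997=683 -> [683]
  root=683
After append 31 (leaves=[70, 29, 72, 31]):
  L0: [70, 29, 72, 31]
  L1: h(70,29)=(70*31+29)%997=205 h(72,31)=(72*31+31)%997=269 -> [205, 269]
  L2: h(205,269)=(205*31+269)%997=642 -> [642]
  root=642

Answer: 70 205 683 642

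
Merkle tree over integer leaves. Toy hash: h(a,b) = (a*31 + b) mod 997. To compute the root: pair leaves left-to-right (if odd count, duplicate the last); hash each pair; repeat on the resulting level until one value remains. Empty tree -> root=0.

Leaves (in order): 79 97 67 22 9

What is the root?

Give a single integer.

L0: [79, 97, 67, 22, 9]
L1: h(79,97)=(79*31+97)%997=552 h(67,22)=(67*31+22)%997=105 h(9,9)=(9*31+9)%997=288 -> [552, 105, 288]
L2: h(552,105)=(552*31+105)%997=268 h(288,288)=(288*31+288)%997=243 -> [268, 243]
L3: h(268,243)=(268*31+243)%997=575 -> [575]

Answer: 575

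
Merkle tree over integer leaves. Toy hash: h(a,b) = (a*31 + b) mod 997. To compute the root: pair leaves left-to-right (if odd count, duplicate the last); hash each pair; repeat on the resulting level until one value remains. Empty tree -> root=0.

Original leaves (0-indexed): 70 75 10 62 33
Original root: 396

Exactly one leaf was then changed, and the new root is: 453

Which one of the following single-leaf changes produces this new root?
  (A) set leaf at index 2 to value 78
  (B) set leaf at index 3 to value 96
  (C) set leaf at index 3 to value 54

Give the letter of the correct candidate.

Original leaves: [70, 75, 10, 62, 33]
Target new root: 453
Try each candidate change and compute the resulting root:
Candidate A: set leaf[2] = 78 -> leaves = [70, 75, 78, 62, 33]
  L0: [70, 75, 78, 62, 33]
  L1: h(70,75)=(70*31+75)%997=251 h(78,62)=(78*31+62)%997=486 h(33,33)=(33*31+33)%997=59 -> [251, 486, 59]
  L2: h(251,486)=(251*31+486)%997=291 h(59,59)=(59*31+59)%997=891 -> [291, 891]
  L3: h(291,891)=(291*31+891)%997=939 -> [939]
  root = 939 != target 453
Candidate B: set leaf[3] = 96 -> leaves = [70, 75, 10, 96, 33]
  L0: [70, 75, 10, 96, 33]
  L1: h(70,75)=(70*31+75)%997=251 h(10,96)=(10*31+96)%997=406 h(33,33)=(33*31+33)%997=59 -> [251, 406, 59]
  L2: h(251,406)=(251*31+406)%997=211 h(59,59)=(59*31+59)%997=891 -> [211, 891]
  L3: h(211,891)=(211*31+891)%997=453 -> [453]
  root = 453 == target 453  ** MATCH **
Candidate C: set leaf[3] = 54 -> leaves = [70, 75, 10, 54, 33]
  L0: [70, 75, 10, 54, 33]
  L1: h(70,75)=(70*31+75)%997=251 h(10,54)=(10*31+54)%997=364 h(33,33)=(33*31+33)%997=59 -> [251, 364, 59]
  L2: h(251,364)=(251*31+364)%997=169 h(59,59)=(59*31+59)%997=891 -> [169, 891]
  L3: h(169,891)=(169*31+891)%997=148 -> [148]
  root = 148 != target 453
Candidate B produces the target root.

Answer: B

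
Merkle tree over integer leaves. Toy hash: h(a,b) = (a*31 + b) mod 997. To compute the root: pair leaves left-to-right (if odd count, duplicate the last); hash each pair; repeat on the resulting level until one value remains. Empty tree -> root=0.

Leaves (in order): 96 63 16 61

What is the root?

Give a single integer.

L0: [96, 63, 16, 61]
L1: h(96,63)=(96*31+63)%997=48 h(16,61)=(16*31+61)%997=557 -> [48, 557]
L2: h(48,557)=(48*31+557)%997=51 -> [51]

Answer: 51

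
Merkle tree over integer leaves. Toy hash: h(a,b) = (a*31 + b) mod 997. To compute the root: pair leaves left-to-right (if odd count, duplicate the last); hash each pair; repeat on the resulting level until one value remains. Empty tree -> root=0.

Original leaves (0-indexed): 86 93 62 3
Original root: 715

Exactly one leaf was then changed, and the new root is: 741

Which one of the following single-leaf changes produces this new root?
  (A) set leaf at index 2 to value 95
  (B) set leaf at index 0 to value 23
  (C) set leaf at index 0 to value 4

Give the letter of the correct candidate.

Original leaves: [86, 93, 62, 3]
Target new root: 741
Try each candidate change and compute the resulting root:
Candidate A: set leaf[2] = 95 -> leaves = [86, 93, 95, 3]
  L0: [86, 93, 95, 3]
  L1: h(86,93)=(86*31+93)%997=765 h(95,3)=(95*31+3)%997=954 -> [765, 954]
  L2: h(765,954)=(765*31+954)%997=741 -> [741]
  root = 741 == target 741  ** MATCH **
Candidate B: set leaf[0] = 23 -> leaves = [23, 93, 62, 3]
  L0: [23, 93, 62, 3]
  L1: h(23,93)=(23*31+93)%997=806 h(62,3)=(62*31+3)%997=928 -> [806, 928]
  L2: h(806,928)=(806*31+928)%997=989 -> [989]
  root = 989 != target 741
Candidate C: set leaf[0] = 4 -> leaves = [4, 93, 62, 3]
  L0: [4, 93, 62, 3]
  L1: h(4,93)=(4*31+93)%997=217 h(62,3)=(62*31+3)%997=928 -> [217, 928]
  L2: h(217,928)=(217*31+928)%997=676 -> [676]
  root = 676 != target 741
Candidate A produces the target root.

Answer: A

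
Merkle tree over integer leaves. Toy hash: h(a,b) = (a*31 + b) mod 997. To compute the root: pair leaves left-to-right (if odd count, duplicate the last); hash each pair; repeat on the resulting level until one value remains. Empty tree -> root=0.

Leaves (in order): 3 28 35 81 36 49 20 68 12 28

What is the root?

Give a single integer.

Answer: 612

Derivation:
L0: [3, 28, 35, 81, 36, 49, 20, 68, 12, 28]
L1: h(3,28)=(3*31+28)%997=121 h(35,81)=(35*31+81)%997=169 h(36,49)=(36*31+49)%997=168 h(20,68)=(20*31+68)%997=688 h(12,28)=(12*31+28)%997=400 -> [121, 169, 168, 688, 400]
L2: h(121,169)=(121*31+169)%997=929 h(168,688)=(168*31+688)%997=911 h(400,400)=(400*31+400)%997=836 -> [929, 911, 836]
L3: h(929,911)=(929*31+911)%997=797 h(836,836)=(836*31+836)%997=830 -> [797, 830]
L4: h(797,830)=(797*31+830)%997=612 -> [612]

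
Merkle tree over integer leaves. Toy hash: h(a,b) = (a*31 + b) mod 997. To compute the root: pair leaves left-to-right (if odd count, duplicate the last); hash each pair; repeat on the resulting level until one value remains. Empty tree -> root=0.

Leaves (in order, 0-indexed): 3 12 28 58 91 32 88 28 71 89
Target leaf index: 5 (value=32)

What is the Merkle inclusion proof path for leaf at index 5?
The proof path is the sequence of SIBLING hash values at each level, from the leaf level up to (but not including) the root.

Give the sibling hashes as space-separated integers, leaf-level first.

L0 (leaves): [3, 12, 28, 58, 91, 32, 88, 28, 71, 89], target index=5
L1: h(3,12)=(3*31+12)%997=105 [pair 0] h(28,58)=(28*31+58)%997=926 [pair 1] h(91,32)=(91*31+32)%997=859 [pair 2] h(88,28)=(88*31+28)%997=762 [pair 3] h(71,89)=(71*31+89)%997=296 [pair 4] -> [105, 926, 859, 762, 296]
  Sibling for proof at L0: 91
L2: h(105,926)=(105*31+926)%997=193 [pair 0] h(859,762)=(859*31+762)%997=472 [pair 1] h(296,296)=(296*31+296)%997=499 [pair 2] -> [193, 472, 499]
  Sibling for proof at L1: 762
L3: h(193,472)=(193*31+472)%997=473 [pair 0] h(499,499)=(499*31+499)%997=16 [pair 1] -> [473, 16]
  Sibling for proof at L2: 193
L4: h(473,16)=(473*31+16)%997=721 [pair 0] -> [721]
  Sibling for proof at L3: 16
Root: 721
Proof path (sibling hashes from leaf to root): [91, 762, 193, 16]

Answer: 91 762 193 16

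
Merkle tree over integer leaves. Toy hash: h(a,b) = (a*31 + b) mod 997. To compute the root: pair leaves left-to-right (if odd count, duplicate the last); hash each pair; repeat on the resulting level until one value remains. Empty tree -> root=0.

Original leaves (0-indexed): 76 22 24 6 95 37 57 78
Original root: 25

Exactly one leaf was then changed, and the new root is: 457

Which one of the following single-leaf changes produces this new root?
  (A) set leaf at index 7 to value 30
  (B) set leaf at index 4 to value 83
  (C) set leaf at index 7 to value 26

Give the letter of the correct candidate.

Original leaves: [76, 22, 24, 6, 95, 37, 57, 78]
Target new root: 457
Try each candidate change and compute the resulting root:
Candidate A: set leaf[7] = 30 -> leaves = [76, 22, 24, 6, 95, 37, 57, 30]
  L0: [76, 22, 24, 6, 95, 37, 57, 30]
  L1: h(76,22)=(76*31+22)%997=384 h(24,6)=(24*31+6)%997=750 h(95,37)=(95*31+37)%997=988 h(57,30)=(57*31+30)%997=800 -> [384, 750, 988, 800]
  L2: h(384,750)=(384*31+750)%997=690 h(988,800)=(988*31+800)%997=521 -> [690, 521]
  L3: h(690,521)=(690*31+521)%997=974 -> [974]
  root = 974 != target 457
Candidate B: set leaf[4] = 83 -> leaves = [76, 22, 24, 6, 83, 37, 57, 78]
  L0: [76, 22, 24, 6, 83, 37, 57, 78]
  L1: h(76,22)=(76*31+22)%997=384 h(24,6)=(24*31+6)%997=750 h(83,37)=(83*31+37)%997=616 h(57,78)=(57*31+78)%997=848 -> [384, 750, 616, 848]
  L2: h(384,750)=(384*31+750)%997=690 h(616,848)=(616*31+848)%997=4 -> [690, 4]
  L3: h(690,4)=(690*31+4)%997=457 -> [457]
  root = 457 == target 457  ** MATCH **
Candidate C: set leaf[7] = 26 -> leaves = [76, 22, 24, 6, 95, 37, 57, 26]
  L0: [76, 22, 24, 6, 95, 37, 57, 26]
  L1: h(76,22)=(76*31+22)%997=384 h(24,6)=(24*31+6)%997=750 h(95,37)=(95*31+37)%997=988 h(57,26)=(57*31+26)%997=796 -> [384, 750, 988, 796]
  L2: h(384,750)=(384*31+750)%997=690 h(988,796)=(988*31+796)%997=517 -> [690, 517]
  L3: h(690,517)=(690*31+517)%997=970 -> [970]
  root = 970 != target 457
Candidate B produces the target root.

Answer: B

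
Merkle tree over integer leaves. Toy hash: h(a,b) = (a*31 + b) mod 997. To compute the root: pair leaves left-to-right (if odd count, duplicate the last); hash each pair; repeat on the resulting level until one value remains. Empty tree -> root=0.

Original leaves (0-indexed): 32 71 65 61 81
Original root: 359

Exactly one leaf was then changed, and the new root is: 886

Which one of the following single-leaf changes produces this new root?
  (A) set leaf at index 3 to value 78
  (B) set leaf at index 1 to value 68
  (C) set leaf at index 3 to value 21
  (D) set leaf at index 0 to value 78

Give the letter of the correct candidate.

Answer: A

Derivation:
Original leaves: [32, 71, 65, 61, 81]
Target new root: 886
Try each candidate change and compute the resulting root:
Candidate A: set leaf[3] = 78 -> leaves = [32, 71, 65, 78, 81]
  L0: [32, 71, 65, 78, 81]
  L1: h(32,71)=(32*31+71)%997=66 h(65,78)=(65*31+78)%997=99 h(81,81)=(81*31+81)%997=598 -> [66, 99, 598]
  L2: h(66,99)=(66*31+99)%997=151 h(598,598)=(598*31+598)%997=193 -> [151, 193]
  L3: h(151,193)=(151*31+193)%997=886 -> [886]
  root = 886 == target 886  ** MATCH **
Candidate B: set leaf[1] = 68 -> leaves = [32, 68, 65, 61, 81]
  L0: [32, 68, 65, 61, 81]
  L1: h(32,68)=(32*31+68)%997=63 h(65,61)=(65*31+61)%997=82 h(81,81)=(81*31+81)%997=598 -> [63, 82, 598]
  L2: h(63,82)=(63*31+82)%997=41 h(598,598)=(598*31+598)%997=193 -> [41, 193]
  L3: h(41,193)=(41*31+193)%997=467 -> [467]
  root = 467 != target 886
Candidate C: set leaf[3] = 21 -> leaves = [32, 71, 65, 21, 81]
  L0: [32, 71, 65, 21, 81]
  L1: h(32,71)=(32*31+71)%997=66 h(65,21)=(65*31+21)%997=42 h(81,81)=(81*31+81)%997=598 -> [66, 42, 598]
  L2: h(66,42)=(66*31+42)%997=94 h(598,598)=(598*31+598)%997=193 -> [94, 193]
  L3: h(94,193)=(94*31+193)%997=116 -> [116]
  root = 116 != target 886
Candidate D: set leaf[0] = 78 -> leaves = [78, 71, 65, 61, 81]
  L0: [78, 71, 65, 61, 81]
  L1: h(78,71)=(78*31+71)%997=495 h(65,61)=(65*31+61)%997=82 h(81,81)=(81*31+81)%997=598 -> [495, 82, 598]
  L2: h(495,82)=(495*31+82)%997=472 h(598,598)=(598*31+598)%997=193 -> [472, 193]
  L3: h(472,193)=(472*31+193)%997=867 -> [867]
  root = 867 != target 886
Candidate A produces the target root.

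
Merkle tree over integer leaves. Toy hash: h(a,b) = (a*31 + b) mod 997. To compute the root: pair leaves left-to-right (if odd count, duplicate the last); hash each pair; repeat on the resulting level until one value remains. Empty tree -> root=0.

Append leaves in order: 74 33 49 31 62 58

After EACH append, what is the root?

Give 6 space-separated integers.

Answer: 74 333 924 906 847 719

Derivation:
After append 74 (leaves=[74]):
  L0: [74]
  root=74
After append 33 (leaves=[74, 33]):
  L0: [74, 33]
  L1: h(74,33)=(74*31+33)%997=333 -> [333]
  root=333
After append 49 (leaves=[74, 33, 49]):
  L0: [74, 33, 49]
  L1: h(74,33)=(74*31+33)%997=333 h(49,49)=(49*31+49)%997=571 -> [333, 571]
  L2: h(333,571)=(333*31+571)%997=924 -> [924]
  root=924
After append 31 (leaves=[74, 33, 49, 31]):
  L0: [74, 33, 49, 31]
  L1: h(74,33)=(74*31+33)%997=333 h(49,31)=(49*31+31)%997=553 -> [333, 553]
  L2: h(333,553)=(333*31+553)%997=906 -> [906]
  root=906
After append 62 (leaves=[74, 33, 49, 31, 62]):
  L0: [74, 33, 49, 31, 62]
  L1: h(74,33)=(74*31+33)%997=333 h(49,31)=(49*31+31)%997=553 h(62,62)=(62*31+62)%997=987 -> [333, 553, 987]
  L2: h(333,553)=(333*31+553)%997=906 h(987,987)=(987*31+987)%997=677 -> [906, 677]
  L3: h(906,677)=(906*31+677)%997=847 -> [847]
  root=847
After append 58 (leaves=[74, 33, 49, 31, 62, 58]):
  L0: [74, 33, 49, 31, 62, 58]
  L1: h(74,33)=(74*31+33)%997=333 h(49,31)=(49*31+31)%997=553 h(62,58)=(62*31+58)%997=983 -> [333, 553, 983]
  L2: h(333,553)=(333*31+553)%997=906 h(983,983)=(983*31+983)%997=549 -> [906, 549]
  L3: h(906,549)=(906*31+549)%997=719 -> [719]
  root=719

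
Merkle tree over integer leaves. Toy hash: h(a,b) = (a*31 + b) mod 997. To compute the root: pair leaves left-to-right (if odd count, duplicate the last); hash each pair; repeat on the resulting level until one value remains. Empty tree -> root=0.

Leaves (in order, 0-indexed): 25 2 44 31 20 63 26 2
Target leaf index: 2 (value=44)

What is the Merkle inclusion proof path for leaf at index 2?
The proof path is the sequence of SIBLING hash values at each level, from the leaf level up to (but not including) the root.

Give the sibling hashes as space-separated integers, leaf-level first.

L0 (leaves): [25, 2, 44, 31, 20, 63, 26, 2], target index=2
L1: h(25,2)=(25*31+2)%997=777 [pair 0] h(44,31)=(44*31+31)%997=398 [pair 1] h(20,63)=(20*31+63)%997=683 [pair 2] h(26,2)=(26*31+2)%997=808 [pair 3] -> [777, 398, 683, 808]
  Sibling for proof at L0: 31
L2: h(777,398)=(777*31+398)%997=557 [pair 0] h(683,808)=(683*31+808)%997=47 [pair 1] -> [557, 47]
  Sibling for proof at L1: 777
L3: h(557,47)=(557*31+47)%997=365 [pair 0] -> [365]
  Sibling for proof at L2: 47
Root: 365
Proof path (sibling hashes from leaf to root): [31, 777, 47]

Answer: 31 777 47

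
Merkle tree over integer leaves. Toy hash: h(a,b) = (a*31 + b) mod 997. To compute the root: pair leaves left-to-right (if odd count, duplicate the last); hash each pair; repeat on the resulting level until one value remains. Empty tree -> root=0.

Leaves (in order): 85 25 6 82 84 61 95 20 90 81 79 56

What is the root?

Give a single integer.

Answer: 794

Derivation:
L0: [85, 25, 6, 82, 84, 61, 95, 20, 90, 81, 79, 56]
L1: h(85,25)=(85*31+25)%997=666 h(6,82)=(6*31+82)%997=268 h(84,61)=(84*31+61)%997=671 h(95,20)=(95*31+20)%997=971 h(90,81)=(90*31+81)%997=877 h(79,56)=(79*31+56)%997=511 -> [666, 268, 671, 971, 877, 511]
L2: h(666,268)=(666*31+268)%997=974 h(671,971)=(671*31+971)%997=835 h(877,511)=(877*31+511)%997=779 -> [974, 835, 779]
L3: h(974,835)=(974*31+835)%997=122 h(779,779)=(779*31+779)%997=3 -> [122, 3]
L4: h(122,3)=(122*31+3)%997=794 -> [794]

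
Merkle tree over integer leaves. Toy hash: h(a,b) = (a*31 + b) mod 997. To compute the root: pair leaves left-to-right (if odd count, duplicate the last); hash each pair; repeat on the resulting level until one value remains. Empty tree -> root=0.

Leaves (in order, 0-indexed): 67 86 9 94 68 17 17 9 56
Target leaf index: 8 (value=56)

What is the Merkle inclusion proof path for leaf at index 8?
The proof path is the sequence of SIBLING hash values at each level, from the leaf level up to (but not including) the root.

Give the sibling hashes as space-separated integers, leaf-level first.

L0 (leaves): [67, 86, 9, 94, 68, 17, 17, 9, 56], target index=8
L1: h(67,86)=(67*31+86)%997=169 [pair 0] h(9,94)=(9*31+94)%997=373 [pair 1] h(68,17)=(68*31+17)%997=131 [pair 2] h(17,9)=(17*31+9)%997=536 [pair 3] h(56,56)=(56*31+56)%997=795 [pair 4] -> [169, 373, 131, 536, 795]
  Sibling for proof at L0: 56
L2: h(169,373)=(169*31+373)%997=627 [pair 0] h(131,536)=(131*31+536)%997=609 [pair 1] h(795,795)=(795*31+795)%997=515 [pair 2] -> [627, 609, 515]
  Sibling for proof at L1: 795
L3: h(627,609)=(627*31+609)%997=106 [pair 0] h(515,515)=(515*31+515)%997=528 [pair 1] -> [106, 528]
  Sibling for proof at L2: 515
L4: h(106,528)=(106*31+528)%997=823 [pair 0] -> [823]
  Sibling for proof at L3: 106
Root: 823
Proof path (sibling hashes from leaf to root): [56, 795, 515, 106]

Answer: 56 795 515 106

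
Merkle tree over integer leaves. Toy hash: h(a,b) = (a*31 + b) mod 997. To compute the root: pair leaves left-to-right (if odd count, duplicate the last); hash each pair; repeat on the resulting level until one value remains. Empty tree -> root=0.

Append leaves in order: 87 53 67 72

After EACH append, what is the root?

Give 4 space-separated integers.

After append 87 (leaves=[87]):
  L0: [87]
  root=87
After append 53 (leaves=[87, 53]):
  L0: [87, 53]
  L1: h(87,53)=(87*31+53)%997=756 -> [756]
  root=756
After append 67 (leaves=[87, 53, 67]):
  L0: [87, 53, 67]
  L1: h(87,53)=(87*31+53)%997=756 h(67,67)=(67*31+67)%997=150 -> [756, 150]
  L2: h(756,150)=(756*31+150)%997=655 -> [655]
  root=655
After append 72 (leaves=[87, 53, 67, 72]):
  L0: [87, 53, 67, 72]
  L1: h(87,53)=(87*31+53)%997=756 h(67,72)=(67*31+72)%997=155 -> [756, 155]
  L2: h(756,155)=(756*31+155)%997=660 -> [660]
  root=660

Answer: 87 756 655 660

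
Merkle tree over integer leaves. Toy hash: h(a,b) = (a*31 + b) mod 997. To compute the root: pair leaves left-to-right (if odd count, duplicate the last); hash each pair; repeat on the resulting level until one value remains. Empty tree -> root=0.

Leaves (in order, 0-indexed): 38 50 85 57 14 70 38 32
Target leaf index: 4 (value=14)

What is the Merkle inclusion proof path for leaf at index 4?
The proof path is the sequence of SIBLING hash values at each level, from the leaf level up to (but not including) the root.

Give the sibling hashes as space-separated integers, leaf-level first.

L0 (leaves): [38, 50, 85, 57, 14, 70, 38, 32], target index=4
L1: h(38,50)=(38*31+50)%997=231 [pair 0] h(85,57)=(85*31+57)%997=698 [pair 1] h(14,70)=(14*31+70)%997=504 [pair 2] h(38,32)=(38*31+32)%997=213 [pair 3] -> [231, 698, 504, 213]
  Sibling for proof at L0: 70
L2: h(231,698)=(231*31+698)%997=880 [pair 0] h(504,213)=(504*31+213)%997=882 [pair 1] -> [880, 882]
  Sibling for proof at L1: 213
L3: h(880,882)=(880*31+882)%997=246 [pair 0] -> [246]
  Sibling for proof at L2: 880
Root: 246
Proof path (sibling hashes from leaf to root): [70, 213, 880]

Answer: 70 213 880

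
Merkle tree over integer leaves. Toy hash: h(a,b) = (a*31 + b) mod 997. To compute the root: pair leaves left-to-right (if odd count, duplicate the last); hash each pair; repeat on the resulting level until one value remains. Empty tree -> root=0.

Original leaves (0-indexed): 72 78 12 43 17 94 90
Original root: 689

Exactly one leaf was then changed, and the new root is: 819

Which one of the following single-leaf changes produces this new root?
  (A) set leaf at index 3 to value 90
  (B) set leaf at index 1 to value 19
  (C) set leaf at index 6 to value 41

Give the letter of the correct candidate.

Answer: B

Derivation:
Original leaves: [72, 78, 12, 43, 17, 94, 90]
Target new root: 819
Try each candidate change and compute the resulting root:
Candidate A: set leaf[3] = 90 -> leaves = [72, 78, 12, 90, 17, 94, 90]
  L0: [72, 78, 12, 90, 17, 94, 90]
  L1: h(72,78)=(72*31+78)%997=316 h(12,90)=(12*31+90)%997=462 h(17,94)=(17*31+94)%997=621 h(90,90)=(90*31+90)%997=886 -> [316, 462, 621, 886]
  L2: h(316,462)=(316*31+462)%997=288 h(621,886)=(621*31+886)%997=197 -> [288, 197]
  L3: h(288,197)=(288*31+197)%997=152 -> [152]
  root = 152 != target 819
Candidate B: set leaf[1] = 19 -> leaves = [72, 19, 12, 43, 17, 94, 90]
  L0: [72, 19, 12, 43, 17, 94, 90]
  L1: h(72,19)=(72*31+19)%997=257 h(12,43)=(12*31+43)%997=415 h(17,94)=(17*31+94)%997=621 h(90,90)=(90*31+90)%997=886 -> [257, 415, 621, 886]
  L2: h(257,415)=(257*31+415)%997=406 h(621,886)=(621*31+886)%997=197 -> [406, 197]
  L3: h(406,197)=(406*31+197)%997=819 -> [819]
  root = 819 == target 819  ** MATCH **
Candidate C: set leaf[6] = 41 -> leaves = [72, 78, 12, 43, 17, 94, 41]
  L0: [72, 78, 12, 43, 17, 94, 41]
  L1: h(72,78)=(72*31+78)%997=316 h(12,43)=(12*31+43)%997=415 h(17,94)=(17*31+94)%997=621 h(41,41)=(41*31+41)%997=315 -> [316, 415, 621, 315]
  L2: h(316,415)=(316*31+415)%997=241 h(621,315)=(621*31+315)%997=623 -> [241, 623]
  L3: h(241,623)=(241*31+623)%997=118 -> [118]
  root = 118 != target 819
Candidate B produces the target root.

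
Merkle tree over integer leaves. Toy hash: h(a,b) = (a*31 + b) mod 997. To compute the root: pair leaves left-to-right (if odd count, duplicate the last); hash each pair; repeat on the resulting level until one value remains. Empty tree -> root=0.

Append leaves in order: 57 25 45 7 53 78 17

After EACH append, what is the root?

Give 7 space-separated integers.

Answer: 57 795 163 125 321 124 941

Derivation:
After append 57 (leaves=[57]):
  L0: [57]
  root=57
After append 25 (leaves=[57, 25]):
  L0: [57, 25]
  L1: h(57,25)=(57*31+25)%997=795 -> [795]
  root=795
After append 45 (leaves=[57, 25, 45]):
  L0: [57, 25, 45]
  L1: h(57,25)=(57*31+25)%997=795 h(45,45)=(45*31+45)%997=443 -> [795, 443]
  L2: h(795,443)=(795*31+443)%997=163 -> [163]
  root=163
After append 7 (leaves=[57, 25, 45, 7]):
  L0: [57, 25, 45, 7]
  L1: h(57,25)=(57*31+25)%997=795 h(45,7)=(45*31+7)%997=405 -> [795, 405]
  L2: h(795,405)=(795*31+405)%997=125 -> [125]
  root=125
After append 53 (leaves=[57, 25, 45, 7, 53]):
  L0: [57, 25, 45, 7, 53]
  L1: h(57,25)=(57*31+25)%997=795 h(45,7)=(45*31+7)%997=405 h(53,53)=(53*31+53)%997=699 -> [795, 405, 699]
  L2: h(795,405)=(795*31+405)%997=125 h(699,699)=(699*31+699)%997=434 -> [125, 434]
  L3: h(125,434)=(125*31+434)%997=321 -> [321]
  root=321
After append 78 (leaves=[57, 25, 45, 7, 53, 78]):
  L0: [57, 25, 45, 7, 53, 78]
  L1: h(57,25)=(57*31+25)%997=795 h(45,7)=(45*31+7)%997=405 h(53,78)=(53*31+78)%997=724 -> [795, 405, 724]
  L2: h(795,405)=(795*31+405)%997=125 h(724,724)=(724*31+724)%997=237 -> [125, 237]
  L3: h(125,237)=(125*31+237)%997=124 -> [124]
  root=124
After append 17 (leaves=[57, 25, 45, 7, 53, 78, 17]):
  L0: [57, 25, 45, 7, 53, 78, 17]
  L1: h(57,25)=(57*31+25)%997=795 h(45,7)=(45*31+7)%997=405 h(53,78)=(53*31+78)%997=724 h(17,17)=(17*31+17)%997=544 -> [795, 405, 724, 544]
  L2: h(795,405)=(795*31+405)%997=125 h(724,544)=(724*31+544)%997=57 -> [125, 57]
  L3: h(125,57)=(125*31+57)%997=941 -> [941]
  root=941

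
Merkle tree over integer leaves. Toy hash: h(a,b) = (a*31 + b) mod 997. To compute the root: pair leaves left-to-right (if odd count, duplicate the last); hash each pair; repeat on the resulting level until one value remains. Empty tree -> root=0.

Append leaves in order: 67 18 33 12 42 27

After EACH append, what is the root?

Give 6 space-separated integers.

After append 67 (leaves=[67]):
  L0: [67]
  root=67
After append 18 (leaves=[67, 18]):
  L0: [67, 18]
  L1: h(67,18)=(67*31+18)%997=101 -> [101]
  root=101
After append 33 (leaves=[67, 18, 33]):
  L0: [67, 18, 33]
  L1: h(67,18)=(67*31+18)%997=101 h(33,33)=(33*31+33)%997=59 -> [101, 59]
  L2: h(101,59)=(101*31+59)%997=199 -> [199]
  root=199
After append 12 (leaves=[67, 18, 33, 12]):
  L0: [67, 18, 33, 12]
  L1: h(67,18)=(67*31+18)%997=101 h(33,12)=(33*31+12)%997=38 -> [101, 38]
  L2: h(101,38)=(101*31+38)%997=178 -> [178]
  root=178
After append 42 (leaves=[67, 18, 33, 12, 42]):
  L0: [67, 18, 33, 12, 42]
  L1: h(67,18)=(67*31+18)%997=101 h(33,12)=(33*31+12)%997=38 h(42,42)=(42*31+42)%997=347 -> [101, 38, 347]
  L2: h(101,38)=(101*31+38)%997=178 h(347,347)=(347*31+347)%997=137 -> [178, 137]
  L3: h(178,137)=(178*31+137)%997=670 -> [670]
  root=670
After append 27 (leaves=[67, 18, 33, 12, 42, 27]):
  L0: [67, 18, 33, 12, 42, 27]
  L1: h(67,18)=(67*31+18)%997=101 h(33,12)=(33*31+12)%997=38 h(42,27)=(42*31+27)%997=332 -> [101, 38, 332]
  L2: h(101,38)=(101*31+38)%997=178 h(332,332)=(332*31+332)%997=654 -> [178, 654]
  L3: h(178,654)=(178*31+654)%997=190 -> [190]
  root=190

Answer: 67 101 199 178 670 190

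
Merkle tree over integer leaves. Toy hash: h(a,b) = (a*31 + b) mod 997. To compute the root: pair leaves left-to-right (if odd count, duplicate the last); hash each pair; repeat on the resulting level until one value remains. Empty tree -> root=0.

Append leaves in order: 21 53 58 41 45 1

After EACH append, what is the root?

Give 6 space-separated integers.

After append 21 (leaves=[21]):
  L0: [21]
  root=21
After append 53 (leaves=[21, 53]):
  L0: [21, 53]
  L1: h(21,53)=(21*31+53)%997=704 -> [704]
  root=704
After append 58 (leaves=[21, 53, 58]):
  L0: [21, 53, 58]
  L1: h(21,53)=(21*31+53)%997=704 h(58,58)=(58*31+58)%997=859 -> [704, 859]
  L2: h(704,859)=(704*31+859)%997=749 -> [749]
  root=749
After append 41 (leaves=[21, 53, 58, 41]):
  L0: [21, 53, 58, 41]
  L1: h(21,53)=(21*31+53)%997=704 h(58,41)=(58*31+41)%997=842 -> [704, 842]
  L2: h(704,842)=(704*31+842)%997=732 -> [732]
  root=732
After append 45 (leaves=[21, 53, 58, 41, 45]):
  L0: [21, 53, 58, 41, 45]
  L1: h(21,53)=(21*31+53)%997=704 h(58,41)=(58*31+41)%997=842 h(45,45)=(45*31+45)%997=443 -> [704, 842, 443]
  L2: h(704,842)=(704*31+842)%997=732 h(443,443)=(443*31+443)%997=218 -> [732, 218]
  L3: h(732,218)=(732*31+218)%997=976 -> [976]
  root=976
After append 1 (leaves=[21, 53, 58, 41, 45, 1]):
  L0: [21, 53, 58, 41, 45, 1]
  L1: h(21,53)=(21*31+53)%997=704 h(58,41)=(58*31+41)%997=842 h(45,1)=(45*31+1)%997=399 -> [704, 842, 399]
  L2: h(704,842)=(704*31+842)%997=732 h(399,399)=(399*31+399)%997=804 -> [732, 804]
  L3: h(732,804)=(732*31+804)%997=565 -> [565]
  root=565

Answer: 21 704 749 732 976 565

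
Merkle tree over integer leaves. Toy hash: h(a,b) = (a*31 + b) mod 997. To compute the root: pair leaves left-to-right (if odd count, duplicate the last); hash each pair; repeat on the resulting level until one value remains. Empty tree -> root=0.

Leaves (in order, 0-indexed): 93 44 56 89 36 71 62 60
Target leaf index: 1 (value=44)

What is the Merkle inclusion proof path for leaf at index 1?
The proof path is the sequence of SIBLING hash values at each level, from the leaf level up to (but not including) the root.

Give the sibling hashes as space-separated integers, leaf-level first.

L0 (leaves): [93, 44, 56, 89, 36, 71, 62, 60], target index=1
L1: h(93,44)=(93*31+44)%997=933 [pair 0] h(56,89)=(56*31+89)%997=828 [pair 1] h(36,71)=(36*31+71)%997=190 [pair 2] h(62,60)=(62*31+60)%997=985 [pair 3] -> [933, 828, 190, 985]
  Sibling for proof at L0: 93
L2: h(933,828)=(933*31+828)%997=838 [pair 0] h(190,985)=(190*31+985)%997=893 [pair 1] -> [838, 893]
  Sibling for proof at L1: 828
L3: h(838,893)=(838*31+893)%997=949 [pair 0] -> [949]
  Sibling for proof at L2: 893
Root: 949
Proof path (sibling hashes from leaf to root): [93, 828, 893]

Answer: 93 828 893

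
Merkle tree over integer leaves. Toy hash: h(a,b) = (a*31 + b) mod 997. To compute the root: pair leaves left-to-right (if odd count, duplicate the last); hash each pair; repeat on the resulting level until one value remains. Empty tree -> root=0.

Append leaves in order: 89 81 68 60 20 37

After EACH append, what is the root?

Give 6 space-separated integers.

After append 89 (leaves=[89]):
  L0: [89]
  root=89
After append 81 (leaves=[89, 81]):
  L0: [89, 81]
  L1: h(89,81)=(89*31+81)%997=846 -> [846]
  root=846
After append 68 (leaves=[89, 81, 68]):
  L0: [89, 81, 68]
  L1: h(89,81)=(89*31+81)%997=846 h(68,68)=(68*31+68)%997=182 -> [846, 182]
  L2: h(846,182)=(846*31+182)%997=486 -> [486]
  root=486
After append 60 (leaves=[89, 81, 68, 60]):
  L0: [89, 81, 68, 60]
  L1: h(89,81)=(89*31+81)%997=846 h(68,60)=(68*31+60)%997=174 -> [846, 174]
  L2: h(846,174)=(846*31+174)%997=478 -> [478]
  root=478
After append 20 (leaves=[89, 81, 68, 60, 20]):
  L0: [89, 81, 68, 60, 20]
  L1: h(89,81)=(89*31+81)%997=846 h(68,60)=(68*31+60)%997=174 h(20,20)=(20*31+20)%997=640 -> [846, 174, 640]
  L2: h(846,174)=(846*31+174)%997=478 h(640,640)=(640*31+640)%997=540 -> [478, 540]
  L3: h(478,540)=(478*31+540)%997=403 -> [403]
  root=403
After append 37 (leaves=[89, 81, 68, 60, 20, 37]):
  L0: [89, 81, 68, 60, 20, 37]
  L1: h(89,81)=(89*31+81)%997=846 h(68,60)=(68*31+60)%997=174 h(20,37)=(20*31+37)%997=657 -> [846, 174, 657]
  L2: h(846,174)=(846*31+174)%997=478 h(657,657)=(657*31+657)%997=87 -> [478, 87]
  L3: h(478,87)=(478*31+87)%997=947 -> [947]
  root=947

Answer: 89 846 486 478 403 947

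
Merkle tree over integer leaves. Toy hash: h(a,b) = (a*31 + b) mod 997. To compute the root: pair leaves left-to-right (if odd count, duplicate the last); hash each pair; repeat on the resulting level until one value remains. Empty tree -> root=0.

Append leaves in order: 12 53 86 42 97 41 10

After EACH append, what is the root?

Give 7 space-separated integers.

Answer: 12 425 972 928 480 682 945

Derivation:
After append 12 (leaves=[12]):
  L0: [12]
  root=12
After append 53 (leaves=[12, 53]):
  L0: [12, 53]
  L1: h(12,53)=(12*31+53)%997=425 -> [425]
  root=425
After append 86 (leaves=[12, 53, 86]):
  L0: [12, 53, 86]
  L1: h(12,53)=(12*31+53)%997=425 h(86,86)=(86*31+86)%997=758 -> [425, 758]
  L2: h(425,758)=(425*31+758)%997=972 -> [972]
  root=972
After append 42 (leaves=[12, 53, 86, 42]):
  L0: [12, 53, 86, 42]
  L1: h(12,53)=(12*31+53)%997=425 h(86,42)=(86*31+42)%997=714 -> [425, 714]
  L2: h(425,714)=(425*31+714)%997=928 -> [928]
  root=928
After append 97 (leaves=[12, 53, 86, 42, 97]):
  L0: [12, 53, 86, 42, 97]
  L1: h(12,53)=(12*31+53)%997=425 h(86,42)=(86*31+42)%997=714 h(97,97)=(97*31+97)%997=113 -> [425, 714, 113]
  L2: h(425,714)=(425*31+714)%997=928 h(113,113)=(113*31+113)%997=625 -> [928, 625]
  L3: h(928,625)=(928*31+625)%997=480 -> [480]
  root=480
After append 41 (leaves=[12, 53, 86, 42, 97, 41]):
  L0: [12, 53, 86, 42, 97, 41]
  L1: h(12,53)=(12*31+53)%997=425 h(86,42)=(86*31+42)%997=714 h(97,41)=(97*31+41)%997=57 -> [425, 714, 57]
  L2: h(425,714)=(425*31+714)%997=928 h(57,57)=(57*31+57)%997=827 -> [928, 827]
  L3: h(928,827)=(928*31+827)%997=682 -> [682]
  root=682
After append 10 (leaves=[12, 53, 86, 42, 97, 41, 10]):
  L0: [12, 53, 86, 42, 97, 41, 10]
  L1: h(12,53)=(12*31+53)%997=425 h(86,42)=(86*31+42)%997=714 h(97,41)=(97*31+41)%997=57 h(10,10)=(10*31+10)%997=320 -> [425, 714, 57, 320]
  L2: h(425,714)=(425*31+714)%997=928 h(57,320)=(57*31+320)%997=93 -> [928, 93]
  L3: h(928,93)=(928*31+93)%997=945 -> [945]
  root=945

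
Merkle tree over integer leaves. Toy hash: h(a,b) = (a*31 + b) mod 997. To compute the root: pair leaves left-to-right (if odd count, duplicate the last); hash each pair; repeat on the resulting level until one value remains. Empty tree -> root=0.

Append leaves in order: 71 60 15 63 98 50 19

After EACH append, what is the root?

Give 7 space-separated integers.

Answer: 71 267 781 829 429 887 401

Derivation:
After append 71 (leaves=[71]):
  L0: [71]
  root=71
After append 60 (leaves=[71, 60]):
  L0: [71, 60]
  L1: h(71,60)=(71*31+60)%997=267 -> [267]
  root=267
After append 15 (leaves=[71, 60, 15]):
  L0: [71, 60, 15]
  L1: h(71,60)=(71*31+60)%997=267 h(15,15)=(15*31+15)%997=480 -> [267, 480]
  L2: h(267,480)=(267*31+480)%997=781 -> [781]
  root=781
After append 63 (leaves=[71, 60, 15, 63]):
  L0: [71, 60, 15, 63]
  L1: h(71,60)=(71*31+60)%997=267 h(15,63)=(15*31+63)%997=528 -> [267, 528]
  L2: h(267,528)=(267*31+528)%997=829 -> [829]
  root=829
After append 98 (leaves=[71, 60, 15, 63, 98]):
  L0: [71, 60, 15, 63, 98]
  L1: h(71,60)=(71*31+60)%997=267 h(15,63)=(15*31+63)%997=528 h(98,98)=(98*31+98)%997=145 -> [267, 528, 145]
  L2: h(267,528)=(267*31+528)%997=829 h(145,145)=(145*31+145)%997=652 -> [829, 652]
  L3: h(829,652)=(829*31+652)%997=429 -> [429]
  root=429
After append 50 (leaves=[71, 60, 15, 63, 98, 50]):
  L0: [71, 60, 15, 63, 98, 50]
  L1: h(71,60)=(71*31+60)%997=267 h(15,63)=(15*31+63)%997=528 h(98,50)=(98*31+50)%997=97 -> [267, 528, 97]
  L2: h(267,528)=(267*31+528)%997=829 h(97,97)=(97*31+97)%997=113 -> [829, 113]
  L3: h(829,113)=(829*31+113)%997=887 -> [887]
  root=887
After append 19 (leaves=[71, 60, 15, 63, 98, 50, 19]):
  L0: [71, 60, 15, 63, 98, 50, 19]
  L1: h(71,60)=(71*31+60)%997=267 h(15,63)=(15*31+63)%997=528 h(98,50)=(98*31+50)%997=97 h(19,19)=(19*31+19)%997=608 -> [267, 528, 97, 608]
  L2: h(267,528)=(267*31+528)%997=829 h(97,608)=(97*31+608)%997=624 -> [829, 624]
  L3: h(829,624)=(829*31+624)%997=401 -> [401]
  root=401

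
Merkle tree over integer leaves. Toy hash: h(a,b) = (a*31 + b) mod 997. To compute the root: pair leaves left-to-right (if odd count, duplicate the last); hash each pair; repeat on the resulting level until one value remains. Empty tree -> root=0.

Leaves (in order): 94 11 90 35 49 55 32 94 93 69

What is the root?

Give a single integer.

Answer: 746

Derivation:
L0: [94, 11, 90, 35, 49, 55, 32, 94, 93, 69]
L1: h(94,11)=(94*31+11)%997=931 h(90,35)=(90*31+35)%997=831 h(49,55)=(49*31+55)%997=577 h(32,94)=(32*31+94)%997=89 h(93,69)=(93*31+69)%997=958 -> [931, 831, 577, 89, 958]
L2: h(931,831)=(931*31+831)%997=779 h(577,89)=(577*31+89)%997=30 h(958,958)=(958*31+958)%997=746 -> [779, 30, 746]
L3: h(779,30)=(779*31+30)%997=251 h(746,746)=(746*31+746)%997=941 -> [251, 941]
L4: h(251,941)=(251*31+941)%997=746 -> [746]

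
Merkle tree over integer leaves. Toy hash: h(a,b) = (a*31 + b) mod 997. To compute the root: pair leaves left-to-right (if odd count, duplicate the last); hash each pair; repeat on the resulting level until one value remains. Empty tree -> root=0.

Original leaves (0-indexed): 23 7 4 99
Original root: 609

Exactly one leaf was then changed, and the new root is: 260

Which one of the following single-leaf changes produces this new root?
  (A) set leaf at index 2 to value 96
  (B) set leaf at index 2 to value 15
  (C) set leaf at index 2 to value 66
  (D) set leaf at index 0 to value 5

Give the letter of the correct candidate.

Original leaves: [23, 7, 4, 99]
Target new root: 260
Try each candidate change and compute the resulting root:
Candidate A: set leaf[2] = 96 -> leaves = [23, 7, 96, 99]
  L0: [23, 7, 96, 99]
  L1: h(23,7)=(23*31+7)%997=720 h(96,99)=(96*31+99)%997=84 -> [720, 84]
  L2: h(720,84)=(720*31+84)%997=470 -> [470]
  root = 470 != target 260
Candidate B: set leaf[2] = 15 -> leaves = [23, 7, 15, 99]
  L0: [23, 7, 15, 99]
  L1: h(23,7)=(23*31+7)%997=720 h(15,99)=(15*31+99)%997=564 -> [720, 564]
  L2: h(720,564)=(720*31+564)%997=950 -> [950]
  root = 950 != target 260
Candidate C: set leaf[2] = 66 -> leaves = [23, 7, 66, 99]
  L0: [23, 7, 66, 99]
  L1: h(23,7)=(23*31+7)%997=720 h(66,99)=(66*31+99)%997=151 -> [720, 151]
  L2: h(720,151)=(720*31+151)%997=537 -> [537]
  root = 537 != target 260
Candidate D: set leaf[0] = 5 -> leaves = [5, 7, 4, 99]
  L0: [5, 7, 4, 99]
  L1: h(5,7)=(5*31+7)%997=162 h(4,99)=(4*31+99)%997=223 -> [162, 223]
  L2: h(162,223)=(162*31+223)%997=260 -> [260]
  root = 260 == target 260  ** MATCH **
Candidate D produces the target root.

Answer: D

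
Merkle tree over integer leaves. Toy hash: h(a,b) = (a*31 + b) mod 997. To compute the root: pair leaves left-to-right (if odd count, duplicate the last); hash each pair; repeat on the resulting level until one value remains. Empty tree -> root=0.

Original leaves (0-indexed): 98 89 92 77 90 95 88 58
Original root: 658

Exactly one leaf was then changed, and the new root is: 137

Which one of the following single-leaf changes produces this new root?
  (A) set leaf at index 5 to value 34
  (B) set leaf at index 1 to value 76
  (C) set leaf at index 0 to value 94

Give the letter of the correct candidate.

Original leaves: [98, 89, 92, 77, 90, 95, 88, 58]
Target new root: 137
Try each candidate change and compute the resulting root:
Candidate A: set leaf[5] = 34 -> leaves = [98, 89, 92, 77, 90, 34, 88, 58]
  L0: [98, 89, 92, 77, 90, 34, 88, 58]
  L1: h(98,89)=(98*31+89)%997=136 h(92,77)=(92*31+77)%997=935 h(90,34)=(90*31+34)%997=830 h(88,58)=(88*31+58)%997=792 -> [136, 935, 830, 792]
  L2: h(136,935)=(136*31+935)%997=166 h(830,792)=(830*31+792)%997=600 -> [166, 600]
  L3: h(166,600)=(166*31+600)%997=761 -> [761]
  root = 761 != target 137
Candidate B: set leaf[1] = 76 -> leaves = [98, 76, 92, 77, 90, 95, 88, 58]
  L0: [98, 76, 92, 77, 90, 95, 88, 58]
  L1: h(98,76)=(98*31+76)%997=123 h(92,77)=(92*31+77)%997=935 h(90,95)=(90*31+95)%997=891 h(88,58)=(88*31+58)%997=792 -> [123, 935, 891, 792]
  L2: h(123,935)=(123*31+935)%997=760 h(891,792)=(891*31+792)%997=497 -> [760, 497]
  L3: h(760,497)=(760*31+497)%997=129 -> [129]
  root = 129 != target 137
Candidate C: set leaf[0] = 94 -> leaves = [94, 89, 92, 77, 90, 95, 88, 58]
  L0: [94, 89, 92, 77, 90, 95, 88, 58]
  L1: h(94,89)=(94*31+89)%997=12 h(92,77)=(92*31+77)%997=935 h(90,95)=(90*31+95)%997=891 h(88,58)=(88*31+58)%997=792 -> [12, 935, 891, 792]
  L2: h(12,935)=(12*31+935)%997=310 h(891,792)=(891*31+792)%997=497 -> [310, 497]
  L3: h(310,497)=(310*31+497)%997=137 -> [137]
  root = 137 == target 137  ** MATCH **
Candidate C produces the target root.

Answer: C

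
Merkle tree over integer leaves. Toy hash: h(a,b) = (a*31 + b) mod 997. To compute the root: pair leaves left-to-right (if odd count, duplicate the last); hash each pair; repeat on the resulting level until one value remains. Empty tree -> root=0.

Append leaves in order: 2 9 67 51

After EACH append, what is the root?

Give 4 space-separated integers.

Answer: 2 71 357 341

Derivation:
After append 2 (leaves=[2]):
  L0: [2]
  root=2
After append 9 (leaves=[2, 9]):
  L0: [2, 9]
  L1: h(2,9)=(2*31+9)%997=71 -> [71]
  root=71
After append 67 (leaves=[2, 9, 67]):
  L0: [2, 9, 67]
  L1: h(2,9)=(2*31+9)%997=71 h(67,67)=(67*31+67)%997=150 -> [71, 150]
  L2: h(71,150)=(71*31+150)%997=357 -> [357]
  root=357
After append 51 (leaves=[2, 9, 67, 51]):
  L0: [2, 9, 67, 51]
  L1: h(2,9)=(2*31+9)%997=71 h(67,51)=(67*31+51)%997=134 -> [71, 134]
  L2: h(71,134)=(71*31+134)%997=341 -> [341]
  root=341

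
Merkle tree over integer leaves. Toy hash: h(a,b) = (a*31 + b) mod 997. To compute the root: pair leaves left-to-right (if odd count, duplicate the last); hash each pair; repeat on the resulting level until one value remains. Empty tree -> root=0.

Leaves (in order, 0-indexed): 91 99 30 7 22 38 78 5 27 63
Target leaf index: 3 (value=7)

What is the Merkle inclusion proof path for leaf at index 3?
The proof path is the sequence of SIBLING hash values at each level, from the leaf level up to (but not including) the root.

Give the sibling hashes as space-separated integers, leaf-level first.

Answer: 30 926 815 372

Derivation:
L0 (leaves): [91, 99, 30, 7, 22, 38, 78, 5, 27, 63], target index=3
L1: h(91,99)=(91*31+99)%997=926 [pair 0] h(30,7)=(30*31+7)%997=937 [pair 1] h(22,38)=(22*31+38)%997=720 [pair 2] h(78,5)=(78*31+5)%997=429 [pair 3] h(27,63)=(27*31+63)%997=900 [pair 4] -> [926, 937, 720, 429, 900]
  Sibling for proof at L0: 30
L2: h(926,937)=(926*31+937)%997=730 [pair 0] h(720,429)=(720*31+429)%997=815 [pair 1] h(900,900)=(900*31+900)%997=884 [pair 2] -> [730, 815, 884]
  Sibling for proof at L1: 926
L3: h(730,815)=(730*31+815)%997=514 [pair 0] h(884,884)=(884*31+884)%997=372 [pair 1] -> [514, 372]
  Sibling for proof at L2: 815
L4: h(514,372)=(514*31+372)%997=354 [pair 0] -> [354]
  Sibling for proof at L3: 372
Root: 354
Proof path (sibling hashes from leaf to root): [30, 926, 815, 372]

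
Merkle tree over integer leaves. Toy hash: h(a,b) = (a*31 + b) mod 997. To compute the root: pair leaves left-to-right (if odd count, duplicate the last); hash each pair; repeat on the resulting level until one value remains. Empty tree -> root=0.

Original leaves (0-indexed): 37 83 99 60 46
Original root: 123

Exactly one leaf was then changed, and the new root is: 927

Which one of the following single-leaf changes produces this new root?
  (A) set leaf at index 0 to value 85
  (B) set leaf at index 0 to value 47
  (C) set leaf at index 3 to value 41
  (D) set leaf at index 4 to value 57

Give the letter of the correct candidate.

Answer: B

Derivation:
Original leaves: [37, 83, 99, 60, 46]
Target new root: 927
Try each candidate change and compute the resulting root:
Candidate A: set leaf[0] = 85 -> leaves = [85, 83, 99, 60, 46]
  L0: [85, 83, 99, 60, 46]
  L1: h(85,83)=(85*31+83)%997=724 h(99,60)=(99*31+60)%997=138 h(46,46)=(46*31+46)%997=475 -> [724, 138, 475]
  L2: h(724,138)=(724*31+138)%997=648 h(475,475)=(475*31+475)%997=245 -> [648, 245]
  L3: h(648,245)=(648*31+245)%997=393 -> [393]
  root = 393 != target 927
Candidate B: set leaf[0] = 47 -> leaves = [47, 83, 99, 60, 46]
  L0: [47, 83, 99, 60, 46]
  L1: h(47,83)=(47*31+83)%997=543 h(99,60)=(99*31+60)%997=138 h(46,46)=(46*31+46)%997=475 -> [543, 138, 475]
  L2: h(543,138)=(543*31+138)%997=22 h(475,475)=(475*31+475)%997=245 -> [22, 245]
  L3: h(22,245)=(22*31+245)%997=927 -> [927]
  root = 927 == target 927  ** MATCH **
Candidate C: set leaf[3] = 41 -> leaves = [37, 83, 99, 41, 46]
  L0: [37, 83, 99, 41, 46]
  L1: h(37,83)=(37*31+83)%997=233 h(99,41)=(99*31+41)%997=119 h(46,46)=(46*31+46)%997=475 -> [233, 119, 475]
  L2: h(233,119)=(233*31+119)%997=363 h(475,475)=(475*31+475)%997=245 -> [363, 245]
  L3: h(363,245)=(363*31+245)%997=531 -> [531]
  root = 531 != target 927
Candidate D: set leaf[4] = 57 -> leaves = [37, 83, 99, 60, 57]
  L0: [37, 83, 99, 60, 57]
  L1: h(37,83)=(37*31+83)%997=233 h(99,60)=(99*31+60)%997=138 h(57,57)=(57*31+57)%997=827 -> [233, 138, 827]
  L2: h(233,138)=(233*31+138)%997=382 h(827,827)=(827*31+827)%997=542 -> [382, 542]
  L3: h(382,542)=(382*31+542)%997=420 -> [420]
  root = 420 != target 927
Candidate B produces the target root.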